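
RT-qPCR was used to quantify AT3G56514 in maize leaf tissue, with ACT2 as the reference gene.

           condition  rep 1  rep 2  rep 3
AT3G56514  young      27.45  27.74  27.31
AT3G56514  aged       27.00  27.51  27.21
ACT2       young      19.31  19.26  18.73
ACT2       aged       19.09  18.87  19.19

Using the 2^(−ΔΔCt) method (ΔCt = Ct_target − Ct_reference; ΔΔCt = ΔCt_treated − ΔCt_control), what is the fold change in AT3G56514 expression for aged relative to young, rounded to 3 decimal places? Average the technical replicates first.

Mean Ct: AT3G56514 young 27.500; AT3G56514 aged 27.240; ACT2 young 19.100; ACT2 aged 19.050
ΔCt(young) = 27.500 − 19.100 = 8.400
ΔCt(aged) = 27.240 − 19.050 = 8.190
ΔΔCt = 8.190 − 8.400 = -0.210
Fold change = 2^(−(-0.210)) = 2^0.210 = 1.1567

1.157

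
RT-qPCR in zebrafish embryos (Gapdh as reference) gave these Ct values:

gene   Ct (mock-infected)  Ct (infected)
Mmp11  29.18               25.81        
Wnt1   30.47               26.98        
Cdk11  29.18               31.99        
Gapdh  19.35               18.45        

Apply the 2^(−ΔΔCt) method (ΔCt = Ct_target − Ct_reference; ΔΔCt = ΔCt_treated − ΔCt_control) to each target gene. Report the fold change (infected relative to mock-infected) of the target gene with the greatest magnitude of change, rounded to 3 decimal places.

Mmp11: ΔΔCt = (25.81−18.45) − (29.18−19.35) = 7.36 − 9.83 = -2.47; fold change = 2^2.47 = 5.540
Wnt1: ΔΔCt = (26.98−18.45) − (30.47−19.35) = 8.53 − 11.12 = -2.59; fold change = 2^2.59 = 6.021
Cdk11: ΔΔCt = (31.99−18.45) − (29.18−19.35) = 13.54 − 9.83 = 3.71; fold change = 2^-3.71 = 0.076
Cdk11 has the largest |ΔΔCt| = 3.71.

0.076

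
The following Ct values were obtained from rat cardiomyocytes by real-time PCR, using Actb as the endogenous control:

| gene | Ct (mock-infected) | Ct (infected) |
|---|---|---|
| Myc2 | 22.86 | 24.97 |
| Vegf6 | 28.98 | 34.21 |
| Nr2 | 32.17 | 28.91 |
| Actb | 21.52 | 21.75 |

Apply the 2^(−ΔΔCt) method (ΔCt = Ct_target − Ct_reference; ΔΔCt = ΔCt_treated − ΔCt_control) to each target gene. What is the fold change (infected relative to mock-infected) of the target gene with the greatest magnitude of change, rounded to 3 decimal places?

0.031

Myc2: ΔΔCt = (24.97−21.75) − (22.86−21.52) = 3.22 − 1.34 = 1.88; fold change = 2^-1.88 = 0.272
Vegf6: ΔΔCt = (34.21−21.75) − (28.98−21.52) = 12.46 − 7.46 = 5.00; fold change = 2^-5.00 = 0.031
Nr2: ΔΔCt = (28.91−21.75) − (32.17−21.52) = 7.16 − 10.65 = -3.49; fold change = 2^3.49 = 11.236
Vegf6 has the largest |ΔΔCt| = 5.00.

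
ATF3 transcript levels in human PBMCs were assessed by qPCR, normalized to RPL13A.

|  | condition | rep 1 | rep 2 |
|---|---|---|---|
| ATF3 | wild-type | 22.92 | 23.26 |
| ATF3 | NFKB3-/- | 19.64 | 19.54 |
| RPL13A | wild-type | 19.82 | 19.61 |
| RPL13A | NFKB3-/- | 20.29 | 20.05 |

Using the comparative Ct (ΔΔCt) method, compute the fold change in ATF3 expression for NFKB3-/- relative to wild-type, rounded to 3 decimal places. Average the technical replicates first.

15.509

Mean Ct: ATF3 wild-type 23.090; ATF3 NFKB3-/- 19.590; RPL13A wild-type 19.715; RPL13A NFKB3-/- 20.170
ΔCt(wild-type) = 23.090 − 19.715 = 3.375
ΔCt(NFKB3-/-) = 19.590 − 20.170 = -0.580
ΔΔCt = -0.580 − 3.375 = -3.955
Fold change = 2^(−(-3.955)) = 2^3.955 = 15.5086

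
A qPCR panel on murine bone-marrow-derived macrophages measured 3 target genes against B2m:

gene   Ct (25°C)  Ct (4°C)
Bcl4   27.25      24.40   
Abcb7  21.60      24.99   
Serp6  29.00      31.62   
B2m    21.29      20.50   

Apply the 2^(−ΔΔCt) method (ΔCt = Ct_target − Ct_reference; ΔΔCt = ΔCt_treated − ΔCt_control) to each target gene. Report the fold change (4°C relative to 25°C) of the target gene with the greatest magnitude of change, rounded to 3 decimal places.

0.055

Bcl4: ΔΔCt = (24.40−20.50) − (27.25−21.29) = 3.90 − 5.96 = -2.06; fold change = 2^2.06 = 4.170
Abcb7: ΔΔCt = (24.99−20.50) − (21.60−21.29) = 4.49 − 0.31 = 4.18; fold change = 2^-4.18 = 0.055
Serp6: ΔΔCt = (31.62−20.50) − (29.00−21.29) = 11.12 − 7.71 = 3.41; fold change = 2^-3.41 = 0.094
Abcb7 has the largest |ΔΔCt| = 4.18.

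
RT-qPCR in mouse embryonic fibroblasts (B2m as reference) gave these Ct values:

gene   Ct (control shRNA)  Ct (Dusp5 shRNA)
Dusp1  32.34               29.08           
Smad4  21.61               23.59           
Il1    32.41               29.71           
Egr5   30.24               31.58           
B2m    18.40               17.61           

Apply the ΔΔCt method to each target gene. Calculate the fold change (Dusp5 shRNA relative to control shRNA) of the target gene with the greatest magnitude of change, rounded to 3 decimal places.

Dusp1: ΔΔCt = (29.08−17.61) − (32.34−18.40) = 11.47 − 13.94 = -2.47; fold change = 2^2.47 = 5.540
Smad4: ΔΔCt = (23.59−17.61) − (21.61−18.40) = 5.98 − 3.21 = 2.77; fold change = 2^-2.77 = 0.147
Il1: ΔΔCt = (29.71−17.61) − (32.41−18.40) = 12.10 − 14.01 = -1.91; fold change = 2^1.91 = 3.758
Egr5: ΔΔCt = (31.58−17.61) − (30.24−18.40) = 13.97 − 11.84 = 2.13; fold change = 2^-2.13 = 0.228
Smad4 has the largest |ΔΔCt| = 2.77.

0.147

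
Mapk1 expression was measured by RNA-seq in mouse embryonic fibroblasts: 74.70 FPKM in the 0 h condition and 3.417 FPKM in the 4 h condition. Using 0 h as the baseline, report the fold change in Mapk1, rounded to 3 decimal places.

0.046

Fold change = 3.417 / 74.70 = 0.0457
Mapk1 is downregulated.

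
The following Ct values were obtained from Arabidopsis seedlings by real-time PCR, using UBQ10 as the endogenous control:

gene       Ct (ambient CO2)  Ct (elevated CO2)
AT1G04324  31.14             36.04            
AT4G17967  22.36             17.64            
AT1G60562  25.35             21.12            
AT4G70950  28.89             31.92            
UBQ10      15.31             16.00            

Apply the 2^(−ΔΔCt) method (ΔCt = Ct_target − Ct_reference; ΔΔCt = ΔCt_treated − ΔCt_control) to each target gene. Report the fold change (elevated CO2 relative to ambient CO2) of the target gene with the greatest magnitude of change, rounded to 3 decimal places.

AT1G04324: ΔΔCt = (36.04−16.00) − (31.14−15.31) = 20.04 − 15.83 = 4.21; fold change = 2^-4.21 = 0.054
AT4G17967: ΔΔCt = (17.64−16.00) − (22.36−15.31) = 1.64 − 7.05 = -5.41; fold change = 2^5.41 = 42.518
AT1G60562: ΔΔCt = (21.12−16.00) − (25.35−15.31) = 5.12 − 10.04 = -4.92; fold change = 2^4.92 = 30.274
AT4G70950: ΔΔCt = (31.92−16.00) − (28.89−15.31) = 15.92 − 13.58 = 2.34; fold change = 2^-2.34 = 0.198
AT4G17967 has the largest |ΔΔCt| = 5.41.

42.518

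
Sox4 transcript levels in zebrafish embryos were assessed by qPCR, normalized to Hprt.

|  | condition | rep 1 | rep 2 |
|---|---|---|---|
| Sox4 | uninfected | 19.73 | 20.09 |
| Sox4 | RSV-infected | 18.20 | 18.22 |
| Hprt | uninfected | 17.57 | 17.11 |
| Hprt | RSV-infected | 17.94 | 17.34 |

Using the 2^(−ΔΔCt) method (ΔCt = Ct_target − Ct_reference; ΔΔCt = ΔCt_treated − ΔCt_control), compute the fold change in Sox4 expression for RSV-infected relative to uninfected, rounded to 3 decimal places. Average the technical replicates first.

4.000

Mean Ct: Sox4 uninfected 19.910; Sox4 RSV-infected 18.210; Hprt uninfected 17.340; Hprt RSV-infected 17.640
ΔCt(uninfected) = 19.910 − 17.340 = 2.570
ΔCt(RSV-infected) = 18.210 − 17.640 = 0.570
ΔΔCt = 0.570 − 2.570 = -2.000
Fold change = 2^(−(-2.000)) = 2^2.000 = 4.0000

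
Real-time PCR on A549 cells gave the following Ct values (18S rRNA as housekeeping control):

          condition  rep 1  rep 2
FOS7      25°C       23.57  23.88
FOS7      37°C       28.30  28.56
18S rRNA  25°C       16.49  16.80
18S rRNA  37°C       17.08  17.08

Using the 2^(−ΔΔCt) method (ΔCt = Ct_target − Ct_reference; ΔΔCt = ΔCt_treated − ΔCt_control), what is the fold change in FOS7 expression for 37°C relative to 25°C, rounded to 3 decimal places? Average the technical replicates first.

0.052

Mean Ct: FOS7 25°C 23.725; FOS7 37°C 28.430; 18S rRNA 25°C 16.645; 18S rRNA 37°C 17.080
ΔCt(25°C) = 23.725 − 16.645 = 7.080
ΔCt(37°C) = 28.430 − 17.080 = 11.350
ΔΔCt = 11.350 − 7.080 = 4.270
Fold change = 2^(−4.270) = 0.0518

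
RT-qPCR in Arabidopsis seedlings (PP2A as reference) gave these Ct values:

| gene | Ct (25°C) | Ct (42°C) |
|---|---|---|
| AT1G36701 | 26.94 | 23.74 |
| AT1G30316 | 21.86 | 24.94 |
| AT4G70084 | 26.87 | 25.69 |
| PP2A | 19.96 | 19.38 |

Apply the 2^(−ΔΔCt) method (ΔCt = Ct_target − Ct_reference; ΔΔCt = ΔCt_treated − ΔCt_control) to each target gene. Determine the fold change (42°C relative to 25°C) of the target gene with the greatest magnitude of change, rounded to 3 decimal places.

0.079

AT1G36701: ΔΔCt = (23.74−19.38) − (26.94−19.96) = 4.36 − 6.98 = -2.62; fold change = 2^2.62 = 6.148
AT1G30316: ΔΔCt = (24.94−19.38) − (21.86−19.96) = 5.56 − 1.90 = 3.66; fold change = 2^-3.66 = 0.079
AT4G70084: ΔΔCt = (25.69−19.38) − (26.87−19.96) = 6.31 − 6.91 = -0.60; fold change = 2^0.60 = 1.516
AT1G30316 has the largest |ΔΔCt| = 3.66.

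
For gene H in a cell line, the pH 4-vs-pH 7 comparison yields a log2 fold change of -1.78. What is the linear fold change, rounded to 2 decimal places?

0.29

Fold change = 2^(-1.78) = 0.291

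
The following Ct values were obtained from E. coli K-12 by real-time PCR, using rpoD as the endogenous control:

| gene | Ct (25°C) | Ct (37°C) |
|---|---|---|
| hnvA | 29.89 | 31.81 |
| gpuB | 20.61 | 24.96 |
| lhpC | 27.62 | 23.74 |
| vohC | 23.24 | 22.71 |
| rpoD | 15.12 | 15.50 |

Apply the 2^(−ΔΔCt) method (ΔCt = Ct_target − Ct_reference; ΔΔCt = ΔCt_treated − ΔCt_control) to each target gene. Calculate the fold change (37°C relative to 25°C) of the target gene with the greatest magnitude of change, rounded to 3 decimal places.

19.160

hnvA: ΔΔCt = (31.81−15.50) − (29.89−15.12) = 16.31 − 14.77 = 1.54; fold change = 2^-1.54 = 0.344
gpuB: ΔΔCt = (24.96−15.50) − (20.61−15.12) = 9.46 − 5.49 = 3.97; fold change = 2^-3.97 = 0.064
lhpC: ΔΔCt = (23.74−15.50) − (27.62−15.12) = 8.24 − 12.50 = -4.26; fold change = 2^4.26 = 19.160
vohC: ΔΔCt = (22.71−15.50) − (23.24−15.12) = 7.21 − 8.12 = -0.91; fold change = 2^0.91 = 1.879
lhpC has the largest |ΔΔCt| = 4.26.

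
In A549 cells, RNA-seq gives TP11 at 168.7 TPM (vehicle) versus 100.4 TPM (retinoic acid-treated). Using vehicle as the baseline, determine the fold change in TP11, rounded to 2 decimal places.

0.60

Fold change = 100.4 / 168.7 = 0.595
TP11 is downregulated.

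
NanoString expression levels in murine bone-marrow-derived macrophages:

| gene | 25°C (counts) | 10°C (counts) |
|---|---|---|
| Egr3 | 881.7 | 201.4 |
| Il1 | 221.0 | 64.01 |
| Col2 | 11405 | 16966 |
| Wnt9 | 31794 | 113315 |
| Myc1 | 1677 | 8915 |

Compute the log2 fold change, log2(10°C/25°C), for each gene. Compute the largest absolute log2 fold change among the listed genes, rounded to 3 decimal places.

log2(201.4/881.7) = -2.130  (Egr3)
log2(64.01/221.0) = -1.788  (Il1)
log2(16966/11405) = 0.573  (Col2)
log2(113315/31794) = 1.834  (Wnt9)
log2(8915/1677) = 2.410  (Myc1)
The largest magnitude belongs to Myc1.

2.410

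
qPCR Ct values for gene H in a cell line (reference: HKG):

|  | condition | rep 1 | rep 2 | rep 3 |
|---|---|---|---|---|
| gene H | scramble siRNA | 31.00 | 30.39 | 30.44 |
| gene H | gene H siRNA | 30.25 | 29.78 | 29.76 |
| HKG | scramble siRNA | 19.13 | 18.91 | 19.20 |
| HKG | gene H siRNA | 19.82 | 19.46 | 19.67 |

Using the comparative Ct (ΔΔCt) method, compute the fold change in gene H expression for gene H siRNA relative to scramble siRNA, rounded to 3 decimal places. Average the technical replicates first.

2.378

Mean Ct: gene H scramble siRNA 30.610; gene H gene H siRNA 29.930; HKG scramble siRNA 19.080; HKG gene H siRNA 19.650
ΔCt(scramble siRNA) = 30.610 − 19.080 = 11.530
ΔCt(gene H siRNA) = 29.930 − 19.650 = 10.280
ΔΔCt = 10.280 − 11.530 = -1.250
Fold change = 2^(−(-1.250)) = 2^1.250 = 2.3784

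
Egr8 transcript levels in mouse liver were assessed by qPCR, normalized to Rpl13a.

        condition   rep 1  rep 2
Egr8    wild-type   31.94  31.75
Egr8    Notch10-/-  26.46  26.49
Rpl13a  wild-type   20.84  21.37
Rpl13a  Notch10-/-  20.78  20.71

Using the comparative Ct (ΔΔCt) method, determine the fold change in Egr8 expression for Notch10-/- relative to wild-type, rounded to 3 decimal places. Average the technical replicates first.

Mean Ct: Egr8 wild-type 31.845; Egr8 Notch10-/- 26.475; Rpl13a wild-type 21.105; Rpl13a Notch10-/- 20.745
ΔCt(wild-type) = 31.845 − 21.105 = 10.740
ΔCt(Notch10-/-) = 26.475 − 20.745 = 5.730
ΔΔCt = 5.730 − 10.740 = -5.010
Fold change = 2^(−(-5.010)) = 2^5.010 = 32.2226

32.223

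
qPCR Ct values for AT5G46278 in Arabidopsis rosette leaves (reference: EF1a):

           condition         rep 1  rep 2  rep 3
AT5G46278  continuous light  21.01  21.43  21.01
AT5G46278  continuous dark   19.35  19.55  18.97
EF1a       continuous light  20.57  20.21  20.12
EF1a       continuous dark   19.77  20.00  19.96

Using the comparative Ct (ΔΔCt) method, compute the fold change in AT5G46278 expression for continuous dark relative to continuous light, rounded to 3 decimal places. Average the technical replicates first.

Mean Ct: AT5G46278 continuous light 21.150; AT5G46278 continuous dark 19.290; EF1a continuous light 20.300; EF1a continuous dark 19.910
ΔCt(continuous light) = 21.150 − 20.300 = 0.850
ΔCt(continuous dark) = 19.290 − 19.910 = -0.620
ΔΔCt = -0.620 − 0.850 = -1.470
Fold change = 2^(−(-1.470)) = 2^1.470 = 2.7702

2.770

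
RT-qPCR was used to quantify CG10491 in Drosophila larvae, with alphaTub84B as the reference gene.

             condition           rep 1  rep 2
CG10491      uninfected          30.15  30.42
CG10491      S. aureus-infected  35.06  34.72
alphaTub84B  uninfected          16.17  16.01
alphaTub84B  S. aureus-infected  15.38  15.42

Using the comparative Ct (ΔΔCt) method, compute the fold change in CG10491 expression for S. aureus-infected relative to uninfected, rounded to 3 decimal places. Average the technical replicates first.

0.025

Mean Ct: CG10491 uninfected 30.285; CG10491 S. aureus-infected 34.890; alphaTub84B uninfected 16.090; alphaTub84B S. aureus-infected 15.400
ΔCt(uninfected) = 30.285 − 16.090 = 14.195
ΔCt(S. aureus-infected) = 34.890 − 15.400 = 19.490
ΔΔCt = 19.490 − 14.195 = 5.295
Fold change = 2^(−5.295) = 0.0255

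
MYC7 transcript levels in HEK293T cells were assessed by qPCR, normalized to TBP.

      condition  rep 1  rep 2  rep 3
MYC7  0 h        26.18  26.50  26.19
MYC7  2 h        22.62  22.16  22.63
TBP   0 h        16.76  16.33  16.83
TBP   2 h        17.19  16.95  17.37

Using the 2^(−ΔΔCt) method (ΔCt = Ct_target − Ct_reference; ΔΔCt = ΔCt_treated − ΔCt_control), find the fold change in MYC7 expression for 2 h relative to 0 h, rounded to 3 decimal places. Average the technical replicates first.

20.393

Mean Ct: MYC7 0 h 26.290; MYC7 2 h 22.470; TBP 0 h 16.640; TBP 2 h 17.170
ΔCt(0 h) = 26.290 − 16.640 = 9.650
ΔCt(2 h) = 22.470 − 17.170 = 5.300
ΔΔCt = 5.300 − 9.650 = -4.350
Fold change = 2^(−(-4.350)) = 2^4.350 = 20.3930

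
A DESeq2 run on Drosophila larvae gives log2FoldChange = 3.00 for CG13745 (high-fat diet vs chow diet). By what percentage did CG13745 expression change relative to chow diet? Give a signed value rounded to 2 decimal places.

Fold change = 2^(3.00) = 8.0000
Percent change = (FC − 1) × 100% = (8.0000 − 1) × 100 = 700.00%

700.00%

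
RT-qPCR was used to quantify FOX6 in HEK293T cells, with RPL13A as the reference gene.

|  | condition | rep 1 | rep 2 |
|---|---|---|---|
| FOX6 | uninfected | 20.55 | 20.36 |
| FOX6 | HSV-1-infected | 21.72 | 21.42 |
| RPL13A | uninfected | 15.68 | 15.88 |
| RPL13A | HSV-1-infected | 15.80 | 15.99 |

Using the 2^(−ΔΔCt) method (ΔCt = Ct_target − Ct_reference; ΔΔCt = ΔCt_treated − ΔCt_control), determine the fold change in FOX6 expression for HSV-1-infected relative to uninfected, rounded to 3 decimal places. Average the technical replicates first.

0.500

Mean Ct: FOX6 uninfected 20.455; FOX6 HSV-1-infected 21.570; RPL13A uninfected 15.780; RPL13A HSV-1-infected 15.895
ΔCt(uninfected) = 20.455 − 15.780 = 4.675
ΔCt(HSV-1-infected) = 21.570 − 15.895 = 5.675
ΔΔCt = 5.675 − 4.675 = 1.000
Fold change = 2^(−1.000) = 0.5000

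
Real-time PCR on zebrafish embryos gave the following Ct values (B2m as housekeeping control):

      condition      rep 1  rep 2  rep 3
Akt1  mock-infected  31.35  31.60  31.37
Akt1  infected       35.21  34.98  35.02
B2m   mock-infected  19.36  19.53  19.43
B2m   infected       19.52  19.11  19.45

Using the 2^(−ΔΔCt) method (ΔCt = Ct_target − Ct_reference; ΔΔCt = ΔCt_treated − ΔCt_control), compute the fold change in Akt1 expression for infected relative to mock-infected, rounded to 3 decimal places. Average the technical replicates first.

0.076

Mean Ct: Akt1 mock-infected 31.440; Akt1 infected 35.070; B2m mock-infected 19.440; B2m infected 19.360
ΔCt(mock-infected) = 31.440 − 19.440 = 12.000
ΔCt(infected) = 35.070 − 19.360 = 15.710
ΔΔCt = 15.710 − 12.000 = 3.710
Fold change = 2^(−3.710) = 0.0764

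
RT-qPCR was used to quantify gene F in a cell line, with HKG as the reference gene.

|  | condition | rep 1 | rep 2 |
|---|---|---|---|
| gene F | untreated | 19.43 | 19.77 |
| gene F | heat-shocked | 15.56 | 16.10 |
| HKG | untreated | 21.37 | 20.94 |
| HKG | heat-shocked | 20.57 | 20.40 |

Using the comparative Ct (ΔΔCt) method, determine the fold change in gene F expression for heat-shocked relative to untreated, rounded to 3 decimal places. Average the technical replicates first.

8.574

Mean Ct: gene F untreated 19.600; gene F heat-shocked 15.830; HKG untreated 21.155; HKG heat-shocked 20.485
ΔCt(untreated) = 19.600 − 21.155 = -1.555
ΔCt(heat-shocked) = 15.830 − 20.485 = -4.655
ΔΔCt = -4.655 − (-1.555) = -3.100
Fold change = 2^(−(-3.100)) = 2^3.100 = 8.5742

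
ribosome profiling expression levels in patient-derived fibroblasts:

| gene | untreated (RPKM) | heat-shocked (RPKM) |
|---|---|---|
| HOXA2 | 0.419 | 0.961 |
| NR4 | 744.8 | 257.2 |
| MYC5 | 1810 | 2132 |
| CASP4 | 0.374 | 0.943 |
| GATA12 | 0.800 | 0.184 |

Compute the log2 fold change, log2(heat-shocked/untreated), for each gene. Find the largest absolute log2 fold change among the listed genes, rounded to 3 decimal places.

log2(0.961/0.419) = 1.198  (HOXA2)
log2(257.2/744.8) = -1.534  (NR4)
log2(2132/1810) = 0.236  (MYC5)
log2(0.943/0.374) = 1.334  (CASP4)
log2(0.184/0.800) = -2.120  (GATA12)
The largest magnitude belongs to GATA12.

2.120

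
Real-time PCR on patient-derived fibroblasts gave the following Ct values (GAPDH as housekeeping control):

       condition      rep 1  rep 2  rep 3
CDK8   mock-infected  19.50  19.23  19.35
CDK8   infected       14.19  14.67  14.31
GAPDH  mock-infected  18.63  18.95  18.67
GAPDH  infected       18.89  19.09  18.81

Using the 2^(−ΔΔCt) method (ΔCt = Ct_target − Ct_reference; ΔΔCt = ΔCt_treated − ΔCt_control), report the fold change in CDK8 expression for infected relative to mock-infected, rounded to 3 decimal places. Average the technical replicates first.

Mean Ct: CDK8 mock-infected 19.360; CDK8 infected 14.390; GAPDH mock-infected 18.750; GAPDH infected 18.930
ΔCt(mock-infected) = 19.360 − 18.750 = 0.610
ΔCt(infected) = 14.390 − 18.930 = -4.540
ΔΔCt = -4.540 − 0.610 = -5.150
Fold change = 2^(−(-5.150)) = 2^5.150 = 35.5062

35.506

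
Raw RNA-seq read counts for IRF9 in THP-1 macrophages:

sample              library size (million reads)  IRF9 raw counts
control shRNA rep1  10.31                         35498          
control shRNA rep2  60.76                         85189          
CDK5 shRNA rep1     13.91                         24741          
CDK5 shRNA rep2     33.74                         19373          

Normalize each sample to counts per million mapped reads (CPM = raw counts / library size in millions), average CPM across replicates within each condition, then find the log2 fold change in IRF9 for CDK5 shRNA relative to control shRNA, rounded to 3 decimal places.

-1.042

CPM(control shRNA rep1) = 35498 / 10.31 = 3443.0650
CPM(control shRNA rep2) = 85189 / 60.76 = 1402.0573
CPM(CDK5 shRNA rep1) = 24741 / 13.91 = 1778.6485
CPM(CDK5 shRNA rep2) = 19373 / 33.74 = 574.1849
mean CPM(control shRNA) = 2422.5611; mean CPM(CDK5 shRNA) = 1176.4167
Fold change = 1176.4167 / 2422.5611 = 0.48561
log2(0.48561) = -1.0421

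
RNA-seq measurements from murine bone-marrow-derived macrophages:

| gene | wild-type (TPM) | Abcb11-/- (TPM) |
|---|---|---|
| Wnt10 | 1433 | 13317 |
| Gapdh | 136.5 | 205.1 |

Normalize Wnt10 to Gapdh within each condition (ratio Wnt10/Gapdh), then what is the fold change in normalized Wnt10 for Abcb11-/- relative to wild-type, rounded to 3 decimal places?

6.185

Wnt10/Gapdh (wild-type) = 1433 / 136.5 = 10.498
Wnt10/Gapdh (Abcb11-/-) = 13317 / 205.1 = 64.929
Fold change = 64.929 / 10.498 = 6.1848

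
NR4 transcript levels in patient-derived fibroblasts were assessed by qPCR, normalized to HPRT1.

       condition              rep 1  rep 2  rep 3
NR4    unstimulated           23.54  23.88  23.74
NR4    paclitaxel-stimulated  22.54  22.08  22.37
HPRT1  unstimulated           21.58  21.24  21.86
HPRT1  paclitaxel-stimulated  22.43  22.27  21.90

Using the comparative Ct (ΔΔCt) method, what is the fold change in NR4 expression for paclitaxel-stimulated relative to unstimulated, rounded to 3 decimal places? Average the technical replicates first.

4.084

Mean Ct: NR4 unstimulated 23.720; NR4 paclitaxel-stimulated 22.330; HPRT1 unstimulated 21.560; HPRT1 paclitaxel-stimulated 22.200
ΔCt(unstimulated) = 23.720 − 21.560 = 2.160
ΔCt(paclitaxel-stimulated) = 22.330 − 22.200 = 0.130
ΔΔCt = 0.130 − 2.160 = -2.030
Fold change = 2^(−(-2.030)) = 2^2.030 = 4.0840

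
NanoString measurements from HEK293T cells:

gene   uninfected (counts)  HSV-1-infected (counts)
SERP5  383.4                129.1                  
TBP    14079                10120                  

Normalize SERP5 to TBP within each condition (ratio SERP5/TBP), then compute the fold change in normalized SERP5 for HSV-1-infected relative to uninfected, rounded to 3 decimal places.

0.468

SERP5/TBP (uninfected) = 383.4 / 14079 = 0.027232
SERP5/TBP (HSV-1-infected) = 129.1 / 10120 = 0.012757
Fold change = 0.012757 / 0.027232 = 0.4685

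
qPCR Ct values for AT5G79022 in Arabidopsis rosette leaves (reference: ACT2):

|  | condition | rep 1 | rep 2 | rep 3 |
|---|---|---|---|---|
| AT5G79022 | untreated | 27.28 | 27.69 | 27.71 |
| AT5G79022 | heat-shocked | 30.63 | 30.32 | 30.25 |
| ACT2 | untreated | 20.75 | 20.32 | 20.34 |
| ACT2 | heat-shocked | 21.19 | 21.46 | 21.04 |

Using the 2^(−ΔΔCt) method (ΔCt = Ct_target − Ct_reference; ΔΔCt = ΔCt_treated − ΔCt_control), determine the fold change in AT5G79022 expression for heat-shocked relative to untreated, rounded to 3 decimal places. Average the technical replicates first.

Mean Ct: AT5G79022 untreated 27.560; AT5G79022 heat-shocked 30.400; ACT2 untreated 20.470; ACT2 heat-shocked 21.230
ΔCt(untreated) = 27.560 − 20.470 = 7.090
ΔCt(heat-shocked) = 30.400 − 21.230 = 9.170
ΔΔCt = 9.170 − 7.090 = 2.080
Fold change = 2^(−2.080) = 0.2365

0.237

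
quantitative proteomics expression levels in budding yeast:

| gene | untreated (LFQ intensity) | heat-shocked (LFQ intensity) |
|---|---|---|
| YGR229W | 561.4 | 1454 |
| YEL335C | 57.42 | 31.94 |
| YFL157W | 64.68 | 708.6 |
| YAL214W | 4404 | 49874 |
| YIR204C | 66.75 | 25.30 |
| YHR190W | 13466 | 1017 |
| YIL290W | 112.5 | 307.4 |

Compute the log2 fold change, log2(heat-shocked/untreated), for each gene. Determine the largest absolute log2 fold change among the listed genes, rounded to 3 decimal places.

3.727

log2(1454/561.4) = 1.373  (YGR229W)
log2(31.94/57.42) = -0.846  (YEL335C)
log2(708.6/64.68) = 3.454  (YFL157W)
log2(49874/4404) = 3.501  (YAL214W)
log2(25.30/66.75) = -1.400  (YIR204C)
log2(1017/13466) = -3.727  (YHR190W)
log2(307.4/112.5) = 1.450  (YIL290W)
The largest magnitude belongs to YHR190W.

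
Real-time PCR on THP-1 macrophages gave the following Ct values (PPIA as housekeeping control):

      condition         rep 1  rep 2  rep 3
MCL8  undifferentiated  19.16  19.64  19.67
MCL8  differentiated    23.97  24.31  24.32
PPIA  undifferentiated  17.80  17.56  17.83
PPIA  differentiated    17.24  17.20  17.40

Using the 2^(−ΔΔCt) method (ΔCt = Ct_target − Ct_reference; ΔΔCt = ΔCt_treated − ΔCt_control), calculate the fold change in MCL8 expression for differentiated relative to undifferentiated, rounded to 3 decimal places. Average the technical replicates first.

Mean Ct: MCL8 undifferentiated 19.490; MCL8 differentiated 24.200; PPIA undifferentiated 17.730; PPIA differentiated 17.280
ΔCt(undifferentiated) = 19.490 − 17.730 = 1.760
ΔCt(differentiated) = 24.200 − 17.280 = 6.920
ΔΔCt = 6.920 − 1.760 = 5.160
Fold change = 2^(−5.160) = 0.0280

0.028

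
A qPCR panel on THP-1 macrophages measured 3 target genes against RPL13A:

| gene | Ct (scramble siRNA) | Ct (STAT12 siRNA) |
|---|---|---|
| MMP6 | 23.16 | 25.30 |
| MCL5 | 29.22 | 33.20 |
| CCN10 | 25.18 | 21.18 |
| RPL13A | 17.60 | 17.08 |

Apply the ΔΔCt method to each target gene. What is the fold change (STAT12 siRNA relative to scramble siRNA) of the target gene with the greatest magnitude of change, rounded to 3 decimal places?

0.044

MMP6: ΔΔCt = (25.30−17.08) − (23.16−17.60) = 8.22 − 5.56 = 2.66; fold change = 2^-2.66 = 0.158
MCL5: ΔΔCt = (33.20−17.08) − (29.22−17.60) = 16.12 − 11.62 = 4.50; fold change = 2^-4.50 = 0.044
CCN10: ΔΔCt = (21.18−17.08) − (25.18−17.60) = 4.10 − 7.58 = -3.48; fold change = 2^3.48 = 11.158
MCL5 has the largest |ΔΔCt| = 4.50.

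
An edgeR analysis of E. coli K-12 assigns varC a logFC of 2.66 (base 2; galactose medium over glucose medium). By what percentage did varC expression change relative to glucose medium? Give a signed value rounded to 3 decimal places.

Fold change = 2^(2.66) = 6.3203
Percent change = (FC − 1) × 100% = (6.3203 − 1) × 100 = 532.033%

532.033%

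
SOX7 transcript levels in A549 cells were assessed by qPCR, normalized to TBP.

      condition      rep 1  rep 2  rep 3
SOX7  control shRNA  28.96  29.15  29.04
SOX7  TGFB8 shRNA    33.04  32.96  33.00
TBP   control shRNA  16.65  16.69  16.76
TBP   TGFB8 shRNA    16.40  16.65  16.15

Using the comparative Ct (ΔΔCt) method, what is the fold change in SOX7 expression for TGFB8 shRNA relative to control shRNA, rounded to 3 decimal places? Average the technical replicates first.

0.053

Mean Ct: SOX7 control shRNA 29.050; SOX7 TGFB8 shRNA 33.000; TBP control shRNA 16.700; TBP TGFB8 shRNA 16.400
ΔCt(control shRNA) = 29.050 − 16.700 = 12.350
ΔCt(TGFB8 shRNA) = 33.000 − 16.400 = 16.600
ΔΔCt = 16.600 − 12.350 = 4.250
Fold change = 2^(−4.250) = 0.0526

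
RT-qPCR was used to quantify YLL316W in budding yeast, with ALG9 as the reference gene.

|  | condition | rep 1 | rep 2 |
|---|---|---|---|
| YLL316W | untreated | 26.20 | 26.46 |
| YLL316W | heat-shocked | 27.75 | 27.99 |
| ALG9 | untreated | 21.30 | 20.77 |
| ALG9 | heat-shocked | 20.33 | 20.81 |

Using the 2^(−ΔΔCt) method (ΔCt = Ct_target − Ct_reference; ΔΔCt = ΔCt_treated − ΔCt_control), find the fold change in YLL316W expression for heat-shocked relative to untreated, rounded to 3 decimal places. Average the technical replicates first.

0.249

Mean Ct: YLL316W untreated 26.330; YLL316W heat-shocked 27.870; ALG9 untreated 21.035; ALG9 heat-shocked 20.570
ΔCt(untreated) = 26.330 − 21.035 = 5.295
ΔCt(heat-shocked) = 27.870 − 20.570 = 7.300
ΔΔCt = 7.300 − 5.295 = 2.005
Fold change = 2^(−2.005) = 0.2491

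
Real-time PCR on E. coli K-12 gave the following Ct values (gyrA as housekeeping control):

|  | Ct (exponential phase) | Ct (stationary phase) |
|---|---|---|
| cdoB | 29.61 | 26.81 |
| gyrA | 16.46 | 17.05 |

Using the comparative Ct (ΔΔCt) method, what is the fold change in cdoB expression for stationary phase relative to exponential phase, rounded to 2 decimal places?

10.48

ΔCt(exponential phase) = 29.610 − 16.460 = 13.150
ΔCt(stationary phase) = 26.810 − 17.050 = 9.760
ΔΔCt = 9.760 − 13.150 = -3.390
Fold change = 2^(−(-3.390)) = 2^3.390 = 10.483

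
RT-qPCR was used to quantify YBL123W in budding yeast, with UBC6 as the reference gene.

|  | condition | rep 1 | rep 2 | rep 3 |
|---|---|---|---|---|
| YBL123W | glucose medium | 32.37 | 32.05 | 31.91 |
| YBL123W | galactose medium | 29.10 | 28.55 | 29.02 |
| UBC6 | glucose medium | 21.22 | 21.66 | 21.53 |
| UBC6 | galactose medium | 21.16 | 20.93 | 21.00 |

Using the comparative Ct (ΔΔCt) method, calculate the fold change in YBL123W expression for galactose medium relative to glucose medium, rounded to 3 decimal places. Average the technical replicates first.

Mean Ct: YBL123W glucose medium 32.110; YBL123W galactose medium 28.890; UBC6 glucose medium 21.470; UBC6 galactose medium 21.030
ΔCt(glucose medium) = 32.110 − 21.470 = 10.640
ΔCt(galactose medium) = 28.890 − 21.030 = 7.860
ΔΔCt = 7.860 − 10.640 = -2.780
Fold change = 2^(−(-2.780)) = 2^2.780 = 6.8685

6.869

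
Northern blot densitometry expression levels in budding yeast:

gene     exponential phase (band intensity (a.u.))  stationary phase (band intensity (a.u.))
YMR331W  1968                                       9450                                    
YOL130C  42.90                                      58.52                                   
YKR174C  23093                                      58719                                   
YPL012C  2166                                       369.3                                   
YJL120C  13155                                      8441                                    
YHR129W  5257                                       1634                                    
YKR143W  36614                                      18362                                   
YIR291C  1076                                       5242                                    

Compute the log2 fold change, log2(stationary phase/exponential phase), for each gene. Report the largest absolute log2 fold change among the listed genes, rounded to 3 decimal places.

2.552

log2(9450/1968) = 2.264  (YMR331W)
log2(58.52/42.90) = 0.448  (YOL130C)
log2(58719/23093) = 1.346  (YKR174C)
log2(369.3/2166) = -2.552  (YPL012C)
log2(8441/13155) = -0.640  (YJL120C)
log2(1634/5257) = -1.686  (YHR129W)
log2(18362/36614) = -0.996  (YKR143W)
log2(5242/1076) = 2.284  (YIR291C)
The largest magnitude belongs to YPL012C.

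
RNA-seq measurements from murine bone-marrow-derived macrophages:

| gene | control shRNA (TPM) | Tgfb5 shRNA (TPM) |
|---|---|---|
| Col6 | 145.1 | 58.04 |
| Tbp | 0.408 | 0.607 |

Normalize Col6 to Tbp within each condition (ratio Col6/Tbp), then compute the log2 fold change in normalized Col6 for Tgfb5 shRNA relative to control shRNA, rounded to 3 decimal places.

Col6/Tbp (control shRNA) = 145.1 / 0.408 = 355.64
Col6/Tbp (Tgfb5 shRNA) = 58.04 / 0.607 = 95.618
Fold change = 95.618 / 355.64 = 0.2689
log2(0.2689) = -1.8951

-1.895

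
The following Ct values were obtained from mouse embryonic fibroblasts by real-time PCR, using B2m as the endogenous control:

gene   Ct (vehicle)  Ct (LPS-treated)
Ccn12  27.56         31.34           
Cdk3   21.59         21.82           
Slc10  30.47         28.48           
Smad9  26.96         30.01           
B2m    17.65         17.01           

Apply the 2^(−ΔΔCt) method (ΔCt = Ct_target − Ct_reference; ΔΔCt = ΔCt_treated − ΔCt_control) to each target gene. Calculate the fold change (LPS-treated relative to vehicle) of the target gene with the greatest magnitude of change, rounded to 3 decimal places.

Ccn12: ΔΔCt = (31.34−17.01) − (27.56−17.65) = 14.33 − 9.91 = 4.42; fold change = 2^-4.42 = 0.047
Cdk3: ΔΔCt = (21.82−17.01) − (21.59−17.65) = 4.81 − 3.94 = 0.87; fold change = 2^-0.87 = 0.547
Slc10: ΔΔCt = (28.48−17.01) − (30.47−17.65) = 11.47 − 12.82 = -1.35; fold change = 2^1.35 = 2.549
Smad9: ΔΔCt = (30.01−17.01) − (26.96−17.65) = 13.00 − 9.31 = 3.69; fold change = 2^-3.69 = 0.077
Ccn12 has the largest |ΔΔCt| = 4.42.

0.047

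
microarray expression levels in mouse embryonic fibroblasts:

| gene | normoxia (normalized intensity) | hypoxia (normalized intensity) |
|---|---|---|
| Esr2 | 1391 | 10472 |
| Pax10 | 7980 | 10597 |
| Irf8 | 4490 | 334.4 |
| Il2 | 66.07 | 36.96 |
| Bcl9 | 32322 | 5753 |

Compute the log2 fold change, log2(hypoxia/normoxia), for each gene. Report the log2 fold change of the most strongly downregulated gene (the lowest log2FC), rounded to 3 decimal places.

log2(10472/1391) = 2.912  (Esr2)
log2(10597/7980) = 0.409  (Pax10)
log2(334.4/4490) = -3.747  (Irf8)
log2(36.96/66.07) = -0.838  (Il2)
log2(5753/32322) = -2.490  (Bcl9)
Irf8 is most strongly downregulated.

-3.747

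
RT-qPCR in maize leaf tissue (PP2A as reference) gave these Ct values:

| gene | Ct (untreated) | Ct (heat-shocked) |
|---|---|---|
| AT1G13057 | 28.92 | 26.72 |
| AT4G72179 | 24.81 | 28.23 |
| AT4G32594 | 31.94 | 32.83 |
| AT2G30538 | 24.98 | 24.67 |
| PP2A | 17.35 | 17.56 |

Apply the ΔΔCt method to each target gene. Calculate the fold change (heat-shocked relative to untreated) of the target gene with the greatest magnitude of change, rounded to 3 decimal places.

0.108

AT1G13057: ΔΔCt = (26.72−17.56) − (28.92−17.35) = 9.16 − 11.57 = -2.41; fold change = 2^2.41 = 5.315
AT4G72179: ΔΔCt = (28.23−17.56) − (24.81−17.35) = 10.67 − 7.46 = 3.21; fold change = 2^-3.21 = 0.108
AT4G32594: ΔΔCt = (32.83−17.56) − (31.94−17.35) = 15.27 − 14.59 = 0.68; fold change = 2^-0.68 = 0.624
AT2G30538: ΔΔCt = (24.67−17.56) − (24.98−17.35) = 7.11 − 7.63 = -0.52; fold change = 2^0.52 = 1.434
AT4G72179 has the largest |ΔΔCt| = 3.21.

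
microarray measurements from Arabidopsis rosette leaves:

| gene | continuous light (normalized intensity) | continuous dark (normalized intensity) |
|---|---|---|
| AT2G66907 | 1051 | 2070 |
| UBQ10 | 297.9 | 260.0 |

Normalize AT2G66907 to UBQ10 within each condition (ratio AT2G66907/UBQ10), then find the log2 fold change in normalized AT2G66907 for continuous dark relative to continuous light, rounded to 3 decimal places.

AT2G66907/UBQ10 (continuous light) = 1051 / 297.9 = 3.528
AT2G66907/UBQ10 (continuous dark) = 2070 / 260.0 = 7.9615
Fold change = 7.9615 / 3.528 = 2.2567
log2(2.2567) = 1.1742

1.174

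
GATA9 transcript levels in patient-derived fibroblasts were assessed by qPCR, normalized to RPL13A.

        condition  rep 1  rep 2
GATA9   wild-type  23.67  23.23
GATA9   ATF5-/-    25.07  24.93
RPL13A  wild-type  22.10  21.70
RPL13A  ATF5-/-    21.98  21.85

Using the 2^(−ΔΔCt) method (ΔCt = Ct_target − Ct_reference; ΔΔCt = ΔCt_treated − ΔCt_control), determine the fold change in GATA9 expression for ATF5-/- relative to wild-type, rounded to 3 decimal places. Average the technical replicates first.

0.345

Mean Ct: GATA9 wild-type 23.450; GATA9 ATF5-/- 25.000; RPL13A wild-type 21.900; RPL13A ATF5-/- 21.915
ΔCt(wild-type) = 23.450 − 21.900 = 1.550
ΔCt(ATF5-/-) = 25.000 − 21.915 = 3.085
ΔΔCt = 3.085 − 1.550 = 1.535
Fold change = 2^(−1.535) = 0.3451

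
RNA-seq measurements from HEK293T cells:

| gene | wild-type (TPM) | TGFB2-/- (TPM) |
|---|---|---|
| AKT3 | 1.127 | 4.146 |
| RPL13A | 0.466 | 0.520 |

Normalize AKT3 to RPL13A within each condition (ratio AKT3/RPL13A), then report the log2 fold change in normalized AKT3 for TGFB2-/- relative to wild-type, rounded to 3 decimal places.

AKT3/RPL13A (wild-type) = 1.127 / 0.466 = 2.4185
AKT3/RPL13A (TGFB2-/-) = 4.146 / 0.520 = 7.9731
Fold change = 7.9731 / 2.4185 = 3.2968
log2(3.2968) = 1.7211

1.721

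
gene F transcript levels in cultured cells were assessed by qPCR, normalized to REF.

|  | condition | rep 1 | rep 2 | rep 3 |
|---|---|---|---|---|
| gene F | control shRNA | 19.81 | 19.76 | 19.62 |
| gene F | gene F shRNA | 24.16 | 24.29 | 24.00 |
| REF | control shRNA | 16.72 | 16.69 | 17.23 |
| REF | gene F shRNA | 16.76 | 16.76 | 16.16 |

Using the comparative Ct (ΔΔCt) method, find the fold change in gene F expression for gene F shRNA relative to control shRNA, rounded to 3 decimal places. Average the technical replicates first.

Mean Ct: gene F control shRNA 19.730; gene F gene F shRNA 24.150; REF control shRNA 16.880; REF gene F shRNA 16.560
ΔCt(control shRNA) = 19.730 − 16.880 = 2.850
ΔCt(gene F shRNA) = 24.150 − 16.560 = 7.590
ΔΔCt = 7.590 − 2.850 = 4.740
Fold change = 2^(−4.740) = 0.0374

0.037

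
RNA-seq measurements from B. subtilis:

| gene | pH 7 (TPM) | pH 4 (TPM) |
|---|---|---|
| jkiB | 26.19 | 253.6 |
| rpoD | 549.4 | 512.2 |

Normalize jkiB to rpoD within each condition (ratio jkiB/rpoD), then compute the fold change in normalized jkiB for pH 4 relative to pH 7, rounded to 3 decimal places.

jkiB/rpoD (pH 7) = 26.19 / 549.4 = 0.04767
jkiB/rpoD (pH 4) = 253.6 / 512.2 = 0.49512
Fold change = 0.49512 / 0.04767 = 10.3863

10.386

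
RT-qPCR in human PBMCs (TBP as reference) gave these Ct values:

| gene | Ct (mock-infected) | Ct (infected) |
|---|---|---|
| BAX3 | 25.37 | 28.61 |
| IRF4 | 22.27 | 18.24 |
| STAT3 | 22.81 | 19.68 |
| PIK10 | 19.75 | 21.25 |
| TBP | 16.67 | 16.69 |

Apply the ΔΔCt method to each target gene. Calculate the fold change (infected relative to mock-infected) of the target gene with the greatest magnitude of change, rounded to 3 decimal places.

16.564

BAX3: ΔΔCt = (28.61−16.69) − (25.37−16.67) = 11.92 − 8.70 = 3.22; fold change = 2^-3.22 = 0.107
IRF4: ΔΔCt = (18.24−16.69) − (22.27−16.67) = 1.55 − 5.60 = -4.05; fold change = 2^4.05 = 16.564
STAT3: ΔΔCt = (19.68−16.69) − (22.81−16.67) = 2.99 − 6.14 = -3.15; fold change = 2^3.15 = 8.877
PIK10: ΔΔCt = (21.25−16.69) − (19.75−16.67) = 4.56 − 3.08 = 1.48; fold change = 2^-1.48 = 0.358
IRF4 has the largest |ΔΔCt| = 4.05.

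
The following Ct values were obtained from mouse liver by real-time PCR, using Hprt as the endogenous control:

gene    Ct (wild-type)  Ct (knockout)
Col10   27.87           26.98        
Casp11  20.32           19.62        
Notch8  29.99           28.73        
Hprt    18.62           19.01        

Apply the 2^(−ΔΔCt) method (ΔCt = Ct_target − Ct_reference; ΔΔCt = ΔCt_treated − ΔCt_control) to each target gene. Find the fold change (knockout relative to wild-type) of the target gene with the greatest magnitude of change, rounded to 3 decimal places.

Col10: ΔΔCt = (26.98−19.01) − (27.87−18.62) = 7.97 − 9.25 = -1.28; fold change = 2^1.28 = 2.428
Casp11: ΔΔCt = (19.62−19.01) − (20.32−18.62) = 0.61 − 1.70 = -1.09; fold change = 2^1.09 = 2.129
Notch8: ΔΔCt = (28.73−19.01) − (29.99−18.62) = 9.72 − 11.37 = -1.65; fold change = 2^1.65 = 3.138
Notch8 has the largest |ΔΔCt| = 1.65.

3.138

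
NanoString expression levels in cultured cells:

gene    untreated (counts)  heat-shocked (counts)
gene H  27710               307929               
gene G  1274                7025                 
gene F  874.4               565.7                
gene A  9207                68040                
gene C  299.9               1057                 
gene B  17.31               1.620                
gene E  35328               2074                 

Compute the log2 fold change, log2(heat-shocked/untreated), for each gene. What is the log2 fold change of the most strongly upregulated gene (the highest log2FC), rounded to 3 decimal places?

log2(307929/27710) = 3.474  (gene H)
log2(7025/1274) = 2.463  (gene G)
log2(565.7/874.4) = -0.628  (gene F)
log2(68040/9207) = 2.886  (gene A)
log2(1057/299.9) = 1.817  (gene C)
log2(1.620/17.31) = -3.418  (gene B)
log2(2074/35328) = -4.090  (gene E)
gene H is most strongly upregulated.

3.474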